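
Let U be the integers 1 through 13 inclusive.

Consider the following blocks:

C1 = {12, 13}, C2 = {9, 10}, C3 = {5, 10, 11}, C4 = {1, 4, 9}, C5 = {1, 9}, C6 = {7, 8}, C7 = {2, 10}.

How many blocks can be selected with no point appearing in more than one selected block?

C1, C3, C5, C6 are pairwise disjoint (C1={12,13}; C3={5,10,11}; C5={1,9}; C6={7,8}).
Every remaining block overlaps one of these, and no 5 of the listed blocks are pairwise disjoint, so 4 is the maximum.

4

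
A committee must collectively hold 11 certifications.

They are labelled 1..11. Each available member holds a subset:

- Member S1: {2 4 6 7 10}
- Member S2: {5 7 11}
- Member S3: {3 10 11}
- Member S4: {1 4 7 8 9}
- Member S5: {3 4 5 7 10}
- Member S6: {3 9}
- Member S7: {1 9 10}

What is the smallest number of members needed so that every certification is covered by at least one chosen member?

4

S1 and S2 and S4 and S6 together: S1 ∪ S2 ∪ S4 ∪ S6 = {1, 2, 3, 4, 5, 6, 7, 8, 9, 10, 11} — every certification is covered.
No 3 of the 7 members cover everything (all 35 combinations miss at least one certification), so 4 is optimal.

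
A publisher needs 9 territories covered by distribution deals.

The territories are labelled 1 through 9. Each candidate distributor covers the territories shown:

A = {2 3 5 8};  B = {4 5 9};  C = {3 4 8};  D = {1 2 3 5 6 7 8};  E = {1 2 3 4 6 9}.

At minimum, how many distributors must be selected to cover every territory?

2

D and E together: D ∪ E = {1, 2, 3, 4, 5, 6, 7, 8, 9} — every territory is covered.
No single distributor has all 9 territories (the largest, D, has 7), so 2 is optimal.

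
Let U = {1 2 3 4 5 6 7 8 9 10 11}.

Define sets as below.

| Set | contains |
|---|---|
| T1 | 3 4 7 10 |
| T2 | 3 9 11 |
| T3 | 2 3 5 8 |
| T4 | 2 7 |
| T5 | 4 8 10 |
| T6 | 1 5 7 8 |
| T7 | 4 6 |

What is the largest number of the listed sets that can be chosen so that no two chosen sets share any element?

3

T2, T4, T5 are pairwise disjoint (T2={3,9,11}; T4={2,7}; T5={4,8,10}).
Every remaining set overlaps one of these, and no 4 of the listed sets are pairwise disjoint, so 3 is the maximum.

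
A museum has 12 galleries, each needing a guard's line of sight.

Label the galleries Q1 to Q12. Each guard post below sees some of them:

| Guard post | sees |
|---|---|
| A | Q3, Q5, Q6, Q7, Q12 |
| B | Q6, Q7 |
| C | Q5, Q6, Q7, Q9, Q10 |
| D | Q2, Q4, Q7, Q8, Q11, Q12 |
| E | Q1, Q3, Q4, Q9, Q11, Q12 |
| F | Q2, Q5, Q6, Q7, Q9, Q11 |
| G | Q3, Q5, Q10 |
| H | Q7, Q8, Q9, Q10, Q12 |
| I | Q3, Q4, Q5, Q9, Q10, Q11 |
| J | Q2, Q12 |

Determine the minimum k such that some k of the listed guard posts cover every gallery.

C and D and E together: C ∪ D ∪ E = {Q1, Q2, Q3, Q4, Q5, Q6, Q7, Q8, Q9, Q10, Q11, Q12} — every gallery is covered.
Only E contains Q1, so E is forced; the remaining 6 galleries need at least 2 more guard posts (each remaining guard post adds at most 4) — so at least 3 guard posts are needed, and 3 is optimal.

3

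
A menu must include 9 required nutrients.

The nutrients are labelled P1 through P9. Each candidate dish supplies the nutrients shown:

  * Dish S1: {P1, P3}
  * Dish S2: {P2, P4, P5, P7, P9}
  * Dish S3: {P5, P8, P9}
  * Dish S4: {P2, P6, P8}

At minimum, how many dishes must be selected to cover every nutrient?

S1 and S2 and S4 together: S1 ∪ S2 ∪ S4 = {P1, P2, P3, P4, P5, P6, P7, P8, P9} — every nutrient is covered.
Only S1 contains P1, so S1 is forced; the remaining 7 nutrients need at least 2 more dishes (each remaining dish adds at most 5) — so at least 3 dishes are needed, and 3 is optimal.

3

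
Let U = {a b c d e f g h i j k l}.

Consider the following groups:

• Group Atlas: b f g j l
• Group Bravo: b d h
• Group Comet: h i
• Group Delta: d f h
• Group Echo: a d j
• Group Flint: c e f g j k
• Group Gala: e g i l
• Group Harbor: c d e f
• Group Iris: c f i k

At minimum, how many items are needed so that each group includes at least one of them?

3

T = {d, f, i} meets every group (each contains at least one member of T), and |T| = 3.
No choice of 2 items meets every group, so 3 is the minimum.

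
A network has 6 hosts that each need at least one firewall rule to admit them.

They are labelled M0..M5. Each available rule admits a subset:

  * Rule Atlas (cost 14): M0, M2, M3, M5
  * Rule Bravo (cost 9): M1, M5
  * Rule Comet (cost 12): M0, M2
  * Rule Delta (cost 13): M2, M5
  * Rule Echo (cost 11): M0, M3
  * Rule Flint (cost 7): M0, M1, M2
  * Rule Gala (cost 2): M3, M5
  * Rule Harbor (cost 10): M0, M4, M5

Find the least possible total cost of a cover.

19

Flint, Gala, Harbor together cover every host (Flint ∪ Gala ∪ Harbor = {M0, M1, M2, M3, M4, M5}); total cost 7 + 2 + 10 = 19.
No covering selection has total cost below 19.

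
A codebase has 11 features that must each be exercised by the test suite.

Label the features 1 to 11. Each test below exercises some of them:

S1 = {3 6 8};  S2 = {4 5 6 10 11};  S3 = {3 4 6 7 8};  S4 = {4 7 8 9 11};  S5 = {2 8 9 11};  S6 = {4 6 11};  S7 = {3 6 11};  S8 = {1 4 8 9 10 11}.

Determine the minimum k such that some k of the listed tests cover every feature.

Take {S2, S3, S5, S8}. Their union is {1, 2, 3, 4, 5, 6, 7, 8, 9, 10, 11}, which is all 11 features.
No 3 of the 8 tests cover everything (all 56 combinations miss at least one feature), so 4 is optimal.

4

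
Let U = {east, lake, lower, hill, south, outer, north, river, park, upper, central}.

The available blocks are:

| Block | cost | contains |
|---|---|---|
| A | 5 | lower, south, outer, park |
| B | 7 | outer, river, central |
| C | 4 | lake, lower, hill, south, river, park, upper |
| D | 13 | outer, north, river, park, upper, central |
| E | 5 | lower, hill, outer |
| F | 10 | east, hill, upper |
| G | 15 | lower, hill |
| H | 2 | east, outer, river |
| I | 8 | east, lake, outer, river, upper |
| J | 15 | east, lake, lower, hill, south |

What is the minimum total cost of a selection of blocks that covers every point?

C, D, H together cover every point (C ∪ D ∪ H = {east, lake, lower, hill, south, outer, north, river, park, upper, central}); total cost 4 + 13 + 2 = 19.
No covering selection has total cost below 19.

19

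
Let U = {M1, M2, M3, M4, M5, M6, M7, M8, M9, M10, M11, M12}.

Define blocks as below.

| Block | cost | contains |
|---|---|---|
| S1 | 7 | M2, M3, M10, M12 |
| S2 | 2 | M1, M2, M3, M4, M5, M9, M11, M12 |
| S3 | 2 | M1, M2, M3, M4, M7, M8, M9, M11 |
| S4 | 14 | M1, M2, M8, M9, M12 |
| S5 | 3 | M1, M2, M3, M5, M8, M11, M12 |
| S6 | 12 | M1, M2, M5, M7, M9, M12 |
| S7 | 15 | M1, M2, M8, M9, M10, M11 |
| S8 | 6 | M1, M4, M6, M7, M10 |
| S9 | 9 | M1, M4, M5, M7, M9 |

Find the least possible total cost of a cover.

10

S2, S3, S8 together cover every element (S2 ∪ S3 ∪ S8 = {M1, M2, M3, M4, M5, M6, M7, M8, M9, M10, M11, M12}); total cost 2 + 2 + 6 = 10.
No covering selection has total cost below 10.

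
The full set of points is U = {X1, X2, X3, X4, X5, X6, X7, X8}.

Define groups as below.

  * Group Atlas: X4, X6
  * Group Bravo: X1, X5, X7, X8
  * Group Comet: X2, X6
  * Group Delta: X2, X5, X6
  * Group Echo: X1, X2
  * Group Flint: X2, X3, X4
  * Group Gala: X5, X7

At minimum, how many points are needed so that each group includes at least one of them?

3

H = {X2, X4, X5} meets every group (each contains at least one member of H), and |H| = 3.
The groups Atlas, Echo, Gala are pairwise disjoint, so any hitting set needs a separate point for each — at least 3. Hence 3 is optimal.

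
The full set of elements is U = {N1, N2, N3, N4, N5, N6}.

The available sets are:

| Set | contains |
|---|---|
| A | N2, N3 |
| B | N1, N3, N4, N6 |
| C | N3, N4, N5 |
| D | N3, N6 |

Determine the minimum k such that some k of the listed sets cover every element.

3

Take {A, B, C}. Their union is {N1, N2, N3, N4, N5, N6}, which is all 6 elements.
Only B contains N1, so B is forced; the remaining 2 elements need at least 2 more sets (each remaining set adds at most 1) — so at least 3 sets are needed, and 3 is optimal.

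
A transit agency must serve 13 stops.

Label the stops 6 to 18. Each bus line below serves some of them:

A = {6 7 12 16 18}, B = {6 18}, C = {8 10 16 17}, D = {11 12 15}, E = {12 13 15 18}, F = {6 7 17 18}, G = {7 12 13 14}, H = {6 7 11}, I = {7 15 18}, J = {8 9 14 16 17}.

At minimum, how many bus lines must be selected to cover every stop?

Take {C, E, H, J}. Their union is {6, 7, 8, 9, 10, 11, 12, 13, 14, 15, 16, 17, 18}, which is all 13 stops.
Only C contains 10, so C is forced; the remaining 9 stops need at least 3 more bus lines (each remaining bus line adds at most 4) — so at least 4 bus lines are needed, and 4 is optimal.

4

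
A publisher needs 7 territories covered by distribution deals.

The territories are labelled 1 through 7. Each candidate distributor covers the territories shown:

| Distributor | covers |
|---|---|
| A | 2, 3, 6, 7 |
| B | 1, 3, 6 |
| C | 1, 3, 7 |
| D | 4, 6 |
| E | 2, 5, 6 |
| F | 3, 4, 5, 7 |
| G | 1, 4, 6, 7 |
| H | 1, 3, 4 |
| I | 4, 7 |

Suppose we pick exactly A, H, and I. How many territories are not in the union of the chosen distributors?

Union of A, H, I = {1, 2, 3, 4, 6, 7}.
Not covered: 5 — 1 territory.

1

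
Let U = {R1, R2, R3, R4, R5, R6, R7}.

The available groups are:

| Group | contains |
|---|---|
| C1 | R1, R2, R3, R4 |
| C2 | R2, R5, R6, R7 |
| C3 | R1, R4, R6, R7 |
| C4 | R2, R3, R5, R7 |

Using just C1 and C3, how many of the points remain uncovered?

1

Union of C1, C3 = {R1, R2, R3, R4, R6, R7}.
Not covered: R5 — 1 point.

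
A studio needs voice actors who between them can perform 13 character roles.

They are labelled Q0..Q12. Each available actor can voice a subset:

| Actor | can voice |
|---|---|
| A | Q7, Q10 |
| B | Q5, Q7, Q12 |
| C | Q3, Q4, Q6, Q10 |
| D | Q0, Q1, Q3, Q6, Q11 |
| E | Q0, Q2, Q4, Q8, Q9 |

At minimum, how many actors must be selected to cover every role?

Take {B, C, D, E}. Their union is {Q0, Q1, Q2, Q3, Q4, Q5, Q6, Q7, Q8, Q9, Q10, Q11, Q12}, which is all 13 roles.
No 3 of the 5 actors cover everything (all 10 combinations miss at least one role), so 4 is optimal.

4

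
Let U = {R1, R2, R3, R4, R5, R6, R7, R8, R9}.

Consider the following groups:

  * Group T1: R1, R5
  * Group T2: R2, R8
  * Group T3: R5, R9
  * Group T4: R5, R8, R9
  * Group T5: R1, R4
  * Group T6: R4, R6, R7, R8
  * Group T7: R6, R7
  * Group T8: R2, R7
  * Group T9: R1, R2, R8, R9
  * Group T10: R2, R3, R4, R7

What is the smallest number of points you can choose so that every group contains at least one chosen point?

H = {R2, R4, R5, R6} meets every group (each contains at least one member of H), and |H| = 4.
The groups T2, T3, T5, T7 are pairwise disjoint, so any hitting set needs a separate point for each — at least 4. Hence 4 is optimal.

4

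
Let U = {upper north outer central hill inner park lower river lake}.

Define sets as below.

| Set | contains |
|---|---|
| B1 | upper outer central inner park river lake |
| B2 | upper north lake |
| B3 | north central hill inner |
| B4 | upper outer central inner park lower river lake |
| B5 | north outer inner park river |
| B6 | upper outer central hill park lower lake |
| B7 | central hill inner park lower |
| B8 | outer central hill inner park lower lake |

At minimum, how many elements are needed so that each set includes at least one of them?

Take H = {north, park}. Each listed set contains at least one of these, so H is a hitting set of size 2.
The sets B2, B7 are pairwise disjoint, so any hitting set needs a separate element for each — at least 2. Hence 2 is optimal.

2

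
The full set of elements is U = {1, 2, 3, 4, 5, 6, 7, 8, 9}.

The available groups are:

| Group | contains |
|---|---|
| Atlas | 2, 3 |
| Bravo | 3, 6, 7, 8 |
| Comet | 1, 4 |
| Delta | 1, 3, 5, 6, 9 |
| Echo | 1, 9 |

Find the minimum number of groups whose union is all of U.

4

Atlas and Bravo and Comet and Delta together: Atlas ∪ Bravo ∪ Comet ∪ Delta = {1, 2, 3, 4, 5, 6, 7, 8, 9} — every element is covered.
No 3 of the 5 groups cover everything (all 10 combinations miss at least one element), so 4 is optimal.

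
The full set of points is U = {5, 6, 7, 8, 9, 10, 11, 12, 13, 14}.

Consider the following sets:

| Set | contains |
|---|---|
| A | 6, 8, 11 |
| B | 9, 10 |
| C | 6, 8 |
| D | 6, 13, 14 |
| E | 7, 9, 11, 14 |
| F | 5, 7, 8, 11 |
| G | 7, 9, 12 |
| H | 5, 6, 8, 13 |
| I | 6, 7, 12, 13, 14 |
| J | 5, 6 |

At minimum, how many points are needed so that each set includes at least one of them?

The 3 points {6, 8, 9} hit every set.
The sets B, D, F are pairwise disjoint, so any hitting set needs a separate point for each — at least 3. Hence 3 is optimal.

3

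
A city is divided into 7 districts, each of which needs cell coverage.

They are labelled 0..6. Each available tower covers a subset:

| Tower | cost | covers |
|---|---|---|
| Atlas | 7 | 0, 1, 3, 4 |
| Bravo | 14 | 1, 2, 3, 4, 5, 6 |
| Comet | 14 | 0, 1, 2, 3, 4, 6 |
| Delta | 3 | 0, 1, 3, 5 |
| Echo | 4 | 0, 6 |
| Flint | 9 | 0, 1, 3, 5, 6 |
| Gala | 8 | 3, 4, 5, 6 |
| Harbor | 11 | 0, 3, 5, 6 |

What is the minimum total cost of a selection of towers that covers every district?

Bravo, Delta together cover every district (Bravo ∪ Delta = {0, 1, 2, 3, 4, 5, 6}); total cost 14 + 3 = 17.
The greedy pick Delta, Echo, Atlas, Bravo costs 28; no covering selection beats 17.

17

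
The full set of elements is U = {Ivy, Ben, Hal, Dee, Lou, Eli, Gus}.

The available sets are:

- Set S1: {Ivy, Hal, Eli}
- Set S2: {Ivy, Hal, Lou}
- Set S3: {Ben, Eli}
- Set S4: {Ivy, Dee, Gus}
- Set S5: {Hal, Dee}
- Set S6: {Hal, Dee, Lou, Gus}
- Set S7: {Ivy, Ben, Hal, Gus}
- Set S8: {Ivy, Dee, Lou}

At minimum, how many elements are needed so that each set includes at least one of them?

3

Take H = {Ivy, Ben, Hal}. Each listed set contains at least one of these, so H is a hitting set of size 3.
No choice of 2 elements meets every set, so 3 is the minimum.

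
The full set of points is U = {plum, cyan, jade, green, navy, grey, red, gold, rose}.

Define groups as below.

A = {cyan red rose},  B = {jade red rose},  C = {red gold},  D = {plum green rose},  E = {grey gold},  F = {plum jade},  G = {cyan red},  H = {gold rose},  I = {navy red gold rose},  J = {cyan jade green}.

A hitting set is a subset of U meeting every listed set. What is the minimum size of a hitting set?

4

Take T = {jade, green, red, gold}. Each listed group contains at least one of these, so T is a hitting set of size 4.
No choice of 3 points meets every group, so 4 is the minimum.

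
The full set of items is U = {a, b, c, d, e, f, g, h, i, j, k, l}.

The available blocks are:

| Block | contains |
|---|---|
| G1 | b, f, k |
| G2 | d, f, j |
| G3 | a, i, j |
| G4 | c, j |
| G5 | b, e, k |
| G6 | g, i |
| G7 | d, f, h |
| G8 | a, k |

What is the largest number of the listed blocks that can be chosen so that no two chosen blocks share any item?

G4, G6, G7, G8 are pairwise disjoint (G4={c,j}; G6={g,i}; G7={d,f,h}; G8={a,k}).
Every remaining block overlaps one of these, and no 5 of the listed blocks are pairwise disjoint, so 4 is the maximum.

4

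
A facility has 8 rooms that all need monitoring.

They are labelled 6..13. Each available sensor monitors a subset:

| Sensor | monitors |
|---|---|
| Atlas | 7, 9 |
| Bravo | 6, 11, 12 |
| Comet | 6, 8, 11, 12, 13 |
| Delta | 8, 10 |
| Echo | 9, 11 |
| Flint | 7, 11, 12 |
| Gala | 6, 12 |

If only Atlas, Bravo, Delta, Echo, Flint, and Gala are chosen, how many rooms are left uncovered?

1

Union of Atlas, Bravo, Delta, Echo, Flint, Gala = {6, 7, 8, 9, 10, 11, 12}.
Not covered: 13 — 1 room.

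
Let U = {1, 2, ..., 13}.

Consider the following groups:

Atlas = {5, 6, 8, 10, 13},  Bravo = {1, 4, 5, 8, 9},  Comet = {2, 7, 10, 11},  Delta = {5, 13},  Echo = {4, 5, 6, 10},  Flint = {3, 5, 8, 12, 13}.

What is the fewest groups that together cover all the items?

Bravo and Comet and Echo and Flint together: Bravo ∪ Comet ∪ Echo ∪ Flint = {1, 2, 3, 4, 5, 6, 7, 8, 9, 10, 11, 12, 13} — every item is covered.
No 3 of the 6 groups cover everything (all 20 combinations miss at least one item), so 4 is optimal.

4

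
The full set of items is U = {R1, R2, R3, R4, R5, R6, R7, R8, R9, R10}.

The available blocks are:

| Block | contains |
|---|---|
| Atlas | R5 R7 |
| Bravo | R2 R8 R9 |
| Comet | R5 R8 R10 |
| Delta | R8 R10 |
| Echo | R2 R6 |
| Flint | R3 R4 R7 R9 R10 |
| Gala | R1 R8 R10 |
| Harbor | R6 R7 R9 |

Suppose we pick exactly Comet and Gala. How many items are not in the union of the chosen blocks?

Union of Comet, Gala = {R1, R5, R8, R10}.
Not covered: R2, R3, R4, R6, R7, R9 — 6 items.

6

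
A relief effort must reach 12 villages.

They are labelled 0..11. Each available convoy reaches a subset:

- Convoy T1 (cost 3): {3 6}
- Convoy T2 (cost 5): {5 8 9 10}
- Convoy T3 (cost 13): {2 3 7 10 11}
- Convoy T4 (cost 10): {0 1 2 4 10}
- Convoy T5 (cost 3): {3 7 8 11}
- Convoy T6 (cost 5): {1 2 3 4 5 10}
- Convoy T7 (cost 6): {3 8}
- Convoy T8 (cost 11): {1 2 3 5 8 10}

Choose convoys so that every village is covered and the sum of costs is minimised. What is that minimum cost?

21

T1, T2, T4, T5 together cover every village (T1 ∪ T2 ∪ T4 ∪ T5 = {0, 1, 2, 3, 4, 5, 6, 7, 8, 9, 10, 11}); total cost 3 + 5 + 10 + 3 = 21.
The greedy pick T5, T6, T1, T2, T4 costs 26; no covering selection beats 21.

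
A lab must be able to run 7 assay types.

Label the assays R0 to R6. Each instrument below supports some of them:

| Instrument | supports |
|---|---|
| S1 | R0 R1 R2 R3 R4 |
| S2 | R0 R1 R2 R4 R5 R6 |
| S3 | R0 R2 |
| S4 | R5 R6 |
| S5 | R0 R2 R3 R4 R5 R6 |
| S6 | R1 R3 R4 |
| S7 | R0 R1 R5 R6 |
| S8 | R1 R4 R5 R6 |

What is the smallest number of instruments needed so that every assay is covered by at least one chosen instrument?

S5 and S7 together: S5 ∪ S7 = {R0, R1, R2, R3, R4, R5, R6} — every assay is covered.
No single instrument has all 7 assays (the largest, S2, has 6), so 2 is optimal.

2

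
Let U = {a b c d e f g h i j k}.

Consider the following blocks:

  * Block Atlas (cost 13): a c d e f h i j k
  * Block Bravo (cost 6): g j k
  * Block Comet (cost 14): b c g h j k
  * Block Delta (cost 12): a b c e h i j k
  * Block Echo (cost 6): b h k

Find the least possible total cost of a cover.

25

Atlas, Bravo, Echo together cover every item (Atlas ∪ Bravo ∪ Echo = {a, b, c, d, e, f, g, h, i, j, k}); total cost 13 + 6 + 6 = 25.
No covering selection has total cost below 25.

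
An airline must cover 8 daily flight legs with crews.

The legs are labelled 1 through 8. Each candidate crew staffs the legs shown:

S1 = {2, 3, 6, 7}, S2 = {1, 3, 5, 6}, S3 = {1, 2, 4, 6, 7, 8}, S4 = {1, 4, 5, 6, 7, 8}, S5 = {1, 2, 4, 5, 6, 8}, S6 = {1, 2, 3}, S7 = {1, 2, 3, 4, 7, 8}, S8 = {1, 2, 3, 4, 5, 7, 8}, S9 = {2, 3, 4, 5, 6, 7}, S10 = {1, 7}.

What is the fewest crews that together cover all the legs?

S2 and S3 together: S2 ∪ S3 = {1, 2, 3, 4, 5, 6, 7, 8} — every leg is covered.
No single crew has all 8 legs (the largest, S8, has 7), so 2 is optimal.

2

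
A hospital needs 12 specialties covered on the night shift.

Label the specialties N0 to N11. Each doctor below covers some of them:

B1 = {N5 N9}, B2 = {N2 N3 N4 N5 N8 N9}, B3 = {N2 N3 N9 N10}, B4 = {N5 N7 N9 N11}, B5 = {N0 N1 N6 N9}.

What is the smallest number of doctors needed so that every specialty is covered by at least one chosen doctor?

4

Take {B2, B3, B4, B5}. Their union is {N0, N1, N2, N3, N4, N5, N6, N7, N8, N9, N10, N11}, which is all 12 specialties.
Only B3 contains N10, so B3 is forced; the remaining 8 specialties need at least 3 more doctors (each remaining doctor adds at most 3) — so at least 4 doctors are needed, and 4 is optimal.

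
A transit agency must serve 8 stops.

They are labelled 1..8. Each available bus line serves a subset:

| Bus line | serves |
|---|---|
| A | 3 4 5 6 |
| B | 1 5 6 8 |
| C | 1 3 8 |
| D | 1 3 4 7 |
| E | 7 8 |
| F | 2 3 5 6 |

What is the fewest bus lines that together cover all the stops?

3

B and D and F together: B ∪ D ∪ F = {1, 2, 3, 4, 5, 6, 7, 8} — every stop is covered.
Only F contains 2, so F is forced; the remaining 4 stops need at least 2 more bus lines (each remaining bus line adds at most 3) — so at least 3 bus lines are needed, and 3 is optimal.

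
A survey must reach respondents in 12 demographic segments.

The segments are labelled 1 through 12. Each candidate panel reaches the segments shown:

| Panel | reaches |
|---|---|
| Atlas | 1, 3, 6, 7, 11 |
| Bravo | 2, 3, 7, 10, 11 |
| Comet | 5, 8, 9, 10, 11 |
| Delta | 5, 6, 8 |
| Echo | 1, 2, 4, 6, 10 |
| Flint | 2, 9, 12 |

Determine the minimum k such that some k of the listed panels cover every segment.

4

Bravo and Delta and Echo and Flint together: Bravo ∪ Delta ∪ Echo ∪ Flint = {1, 2, 3, 4, 5, 6, 7, 8, 9, 10, 11, 12} — every segment is covered.
No 3 of the 6 panels cover everything (all 20 combinations miss at least one segment), so 4 is optimal.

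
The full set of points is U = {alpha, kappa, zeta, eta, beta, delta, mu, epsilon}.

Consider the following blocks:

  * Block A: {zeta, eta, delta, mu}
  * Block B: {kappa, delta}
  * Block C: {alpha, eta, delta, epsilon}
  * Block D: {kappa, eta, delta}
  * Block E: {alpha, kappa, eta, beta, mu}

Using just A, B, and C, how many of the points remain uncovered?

1

Union of A, B, C = {alpha, kappa, zeta, eta, delta, mu, epsilon}.
Not covered: beta — 1 point.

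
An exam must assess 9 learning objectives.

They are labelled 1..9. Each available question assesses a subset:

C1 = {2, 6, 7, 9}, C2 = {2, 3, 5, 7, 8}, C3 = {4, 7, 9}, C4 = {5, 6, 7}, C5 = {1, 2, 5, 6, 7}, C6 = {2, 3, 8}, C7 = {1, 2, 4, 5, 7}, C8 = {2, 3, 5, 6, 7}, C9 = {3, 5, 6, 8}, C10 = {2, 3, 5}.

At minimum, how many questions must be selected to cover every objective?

3

Take {C1, C6, C7}. Their union is {1, 2, 3, 4, 5, 6, 7, 8, 9}, which is all 9 objectives.
No 2 of the 10 questions cover everything (all 45 combinations miss at least one objective), so 3 is optimal.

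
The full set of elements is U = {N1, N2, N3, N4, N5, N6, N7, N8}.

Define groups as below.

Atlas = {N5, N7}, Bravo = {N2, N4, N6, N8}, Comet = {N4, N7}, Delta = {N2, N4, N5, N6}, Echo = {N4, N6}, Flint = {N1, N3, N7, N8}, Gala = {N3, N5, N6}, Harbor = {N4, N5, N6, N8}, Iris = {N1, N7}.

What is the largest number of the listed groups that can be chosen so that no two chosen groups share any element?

Bravo, Iris are pairwise disjoint (Bravo={N2,N4,N6,N8}; Iris={N1,N7}).
Every remaining group overlaps one of these, and no 3 of the listed groups are pairwise disjoint, so 2 is the maximum.

2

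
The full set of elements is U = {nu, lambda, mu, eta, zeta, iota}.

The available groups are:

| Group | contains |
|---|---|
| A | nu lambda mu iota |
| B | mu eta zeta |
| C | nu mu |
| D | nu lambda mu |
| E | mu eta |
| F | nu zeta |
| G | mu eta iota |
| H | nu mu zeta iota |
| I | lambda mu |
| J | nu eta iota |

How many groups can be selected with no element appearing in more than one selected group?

2

E, F are pairwise disjoint (E={mu,eta}; F={nu,zeta}).
Every remaining group overlaps one of these, and no 3 of the listed groups are pairwise disjoint, so 2 is the maximum.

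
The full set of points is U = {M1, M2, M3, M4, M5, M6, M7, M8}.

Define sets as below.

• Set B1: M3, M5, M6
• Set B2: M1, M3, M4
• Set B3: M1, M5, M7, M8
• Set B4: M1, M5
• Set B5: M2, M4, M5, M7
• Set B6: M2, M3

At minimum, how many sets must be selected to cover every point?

3

Take {B1, B3, B5}. Their union is {M1, M2, M3, M4, M5, M6, M7, M8}, which is all 8 points.
Only B1 contains M6, so B1 is forced; the remaining 5 points need at least 2 more sets (each remaining set adds at most 3) — so at least 3 sets are needed, and 3 is optimal.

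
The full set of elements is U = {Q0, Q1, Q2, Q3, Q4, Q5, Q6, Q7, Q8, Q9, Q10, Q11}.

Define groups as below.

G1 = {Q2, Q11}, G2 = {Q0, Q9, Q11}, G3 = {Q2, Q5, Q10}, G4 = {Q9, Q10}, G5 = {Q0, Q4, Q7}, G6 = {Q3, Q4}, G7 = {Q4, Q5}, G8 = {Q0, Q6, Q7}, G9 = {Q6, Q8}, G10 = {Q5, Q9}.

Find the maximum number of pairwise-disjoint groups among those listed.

4

G1, G5, G9, G10 are pairwise disjoint (G1={Q2,Q11}; G5={Q0,Q4,Q7}; G9={Q6,Q8}; G10={Q5,Q9}).
Every remaining group overlaps one of these, and no 5 of the listed groups are pairwise disjoint, so 4 is the maximum.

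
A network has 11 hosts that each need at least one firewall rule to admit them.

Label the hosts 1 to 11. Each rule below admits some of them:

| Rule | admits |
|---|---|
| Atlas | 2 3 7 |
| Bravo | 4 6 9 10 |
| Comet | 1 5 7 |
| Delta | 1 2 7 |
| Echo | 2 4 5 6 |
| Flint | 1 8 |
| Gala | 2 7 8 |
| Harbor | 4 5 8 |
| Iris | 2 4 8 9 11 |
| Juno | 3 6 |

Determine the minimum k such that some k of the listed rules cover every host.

Take {Atlas, Bravo, Comet, Iris}. Their union is {1, 2, 3, 4, 5, 6, 7, 8, 9, 10, 11}, which is all 11 hosts.
Only Bravo contains 10, so Bravo is forced; the remaining 7 hosts need at least 3 more rules (each remaining rule adds at most 3) — so at least 4 rules are needed, and 4 is optimal.

4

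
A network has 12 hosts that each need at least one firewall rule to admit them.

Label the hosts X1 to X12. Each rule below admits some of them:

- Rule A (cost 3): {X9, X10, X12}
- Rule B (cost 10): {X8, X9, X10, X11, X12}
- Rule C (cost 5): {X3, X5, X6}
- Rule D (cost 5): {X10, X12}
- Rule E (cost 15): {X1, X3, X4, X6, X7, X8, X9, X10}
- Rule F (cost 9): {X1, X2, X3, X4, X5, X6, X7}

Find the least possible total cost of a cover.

B, F together cover every host (B ∪ F = {X1, X2, X3, X4, X5, X6, X7, X8, X9, X10, X11, X12}); total cost 10 + 9 = 19.
The greedy pick A, F, B costs 22; no covering selection beats 19.

19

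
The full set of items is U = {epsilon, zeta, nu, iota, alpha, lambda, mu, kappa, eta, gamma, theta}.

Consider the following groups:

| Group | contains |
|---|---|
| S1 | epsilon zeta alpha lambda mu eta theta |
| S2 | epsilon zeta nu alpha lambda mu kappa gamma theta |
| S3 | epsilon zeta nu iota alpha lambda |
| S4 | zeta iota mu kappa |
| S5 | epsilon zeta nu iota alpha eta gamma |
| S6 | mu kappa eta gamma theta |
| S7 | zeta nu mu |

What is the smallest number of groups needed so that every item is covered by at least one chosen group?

2

S2 and S5 together: S2 ∪ S5 = {epsilon, zeta, nu, iota, alpha, lambda, mu, kappa, eta, gamma, theta} — every item is covered.
No single group has all 11 items (the largest, S2, has 9), so 2 is optimal.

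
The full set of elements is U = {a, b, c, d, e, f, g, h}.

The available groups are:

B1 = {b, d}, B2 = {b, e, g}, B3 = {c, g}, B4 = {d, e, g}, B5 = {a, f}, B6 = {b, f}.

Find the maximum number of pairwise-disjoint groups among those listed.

3

B1, B3, B5 are pairwise disjoint (B1={b,d}; B3={c,g}; B5={a,f}).
Every remaining group overlaps one of these, and no 4 of the listed groups are pairwise disjoint, so 3 is the maximum.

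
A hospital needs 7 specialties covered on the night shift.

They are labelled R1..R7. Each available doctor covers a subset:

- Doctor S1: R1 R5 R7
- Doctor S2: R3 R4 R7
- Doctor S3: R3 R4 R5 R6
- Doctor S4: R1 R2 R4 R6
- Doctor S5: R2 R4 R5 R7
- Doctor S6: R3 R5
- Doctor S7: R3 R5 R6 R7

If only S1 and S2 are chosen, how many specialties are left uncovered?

2

Union of S1, S2 = {R1, R3, R4, R5, R7}.
Not covered: R2, R6 — 2 specialties.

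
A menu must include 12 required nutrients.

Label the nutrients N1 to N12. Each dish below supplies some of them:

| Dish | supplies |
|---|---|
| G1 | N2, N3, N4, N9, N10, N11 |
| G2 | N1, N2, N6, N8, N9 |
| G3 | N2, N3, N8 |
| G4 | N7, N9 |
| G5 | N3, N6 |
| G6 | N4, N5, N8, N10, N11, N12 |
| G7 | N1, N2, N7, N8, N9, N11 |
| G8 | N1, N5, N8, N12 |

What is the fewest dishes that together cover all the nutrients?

3

G5 and G6 and G7 together: G5 ∪ G6 ∪ G7 = {N1, N2, N3, N4, N5, N6, N7, N8, N9, N10, N11, N12} — every nutrient is covered.
No 2 of the 8 dishes cover everything (all 28 combinations miss at least one nutrient), so 3 is optimal.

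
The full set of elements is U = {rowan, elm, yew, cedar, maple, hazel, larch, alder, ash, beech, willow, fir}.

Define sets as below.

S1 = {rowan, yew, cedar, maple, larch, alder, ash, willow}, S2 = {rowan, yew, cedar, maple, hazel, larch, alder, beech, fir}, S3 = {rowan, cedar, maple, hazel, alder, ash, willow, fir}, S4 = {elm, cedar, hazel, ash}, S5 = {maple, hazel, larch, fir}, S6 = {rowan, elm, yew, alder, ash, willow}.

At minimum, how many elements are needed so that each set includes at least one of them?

Take H = {elm, maple}. Each listed set contains at least one of these, so H is a hitting set of size 2.
The sets S5, S6 are pairwise disjoint, so any hitting set needs a separate element for each — at least 2. Hence 2 is optimal.

2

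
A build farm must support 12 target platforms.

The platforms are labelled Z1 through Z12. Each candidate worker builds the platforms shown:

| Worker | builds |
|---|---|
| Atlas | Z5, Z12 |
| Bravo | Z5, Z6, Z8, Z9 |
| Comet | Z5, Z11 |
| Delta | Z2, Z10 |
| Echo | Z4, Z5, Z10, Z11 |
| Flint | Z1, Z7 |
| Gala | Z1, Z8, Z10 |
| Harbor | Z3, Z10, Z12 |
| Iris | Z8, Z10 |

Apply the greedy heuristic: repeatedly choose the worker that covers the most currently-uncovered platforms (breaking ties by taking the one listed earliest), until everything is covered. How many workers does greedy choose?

Greedy: pick Bravo (covers 4 new) → pick Echo (covers 3 new) → pick Flint (covers 2 new) → pick Harbor (covers 2 new) → pick Delta (covers 1 new). Total picks: 5.

5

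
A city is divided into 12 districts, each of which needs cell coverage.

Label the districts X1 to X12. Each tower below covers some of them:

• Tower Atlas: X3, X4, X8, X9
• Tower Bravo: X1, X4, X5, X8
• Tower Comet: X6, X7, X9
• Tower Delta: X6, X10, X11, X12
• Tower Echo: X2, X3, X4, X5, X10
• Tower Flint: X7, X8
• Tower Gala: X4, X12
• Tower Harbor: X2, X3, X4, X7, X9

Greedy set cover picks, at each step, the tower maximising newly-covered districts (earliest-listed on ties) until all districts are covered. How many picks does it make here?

4

Greedy: pick Echo (covers 5 new) → pick Comet (covers 3 new) → pick Bravo (covers 2 new) → pick Delta (covers 2 new). Total picks: 4.
(The true minimum cover uses only 3 towers, so greedy is not optimal here.)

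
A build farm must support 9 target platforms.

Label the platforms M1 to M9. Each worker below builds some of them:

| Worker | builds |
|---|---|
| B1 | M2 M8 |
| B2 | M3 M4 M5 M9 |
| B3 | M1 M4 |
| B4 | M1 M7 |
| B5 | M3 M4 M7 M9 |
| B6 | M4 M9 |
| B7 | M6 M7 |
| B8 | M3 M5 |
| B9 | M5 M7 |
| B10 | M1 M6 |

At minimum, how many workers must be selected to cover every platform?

4

B1 and B2 and B5 and B10 together: B1 ∪ B2 ∪ B5 ∪ B10 = {M1, M2, M3, M4, M5, M6, M7, M8, M9} — every platform is covered.
No 3 of the 10 workers cover everything (all 120 combinations miss at least one platform), so 4 is optimal.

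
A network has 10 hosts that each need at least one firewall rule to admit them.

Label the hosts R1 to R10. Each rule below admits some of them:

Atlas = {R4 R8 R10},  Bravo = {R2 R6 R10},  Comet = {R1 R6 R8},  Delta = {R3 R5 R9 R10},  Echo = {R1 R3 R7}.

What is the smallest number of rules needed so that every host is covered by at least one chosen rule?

Take {Atlas, Bravo, Delta, Echo}. Their union is {R1, R2, R3, R4, R5, R6, R7, R8, R9, R10}, which is all 10 hosts.
Only Bravo contains R2, so Bravo is forced; the remaining 7 hosts need at least 3 more rules (each remaining rule adds at most 3) — so at least 4 rules are needed, and 4 is optimal.

4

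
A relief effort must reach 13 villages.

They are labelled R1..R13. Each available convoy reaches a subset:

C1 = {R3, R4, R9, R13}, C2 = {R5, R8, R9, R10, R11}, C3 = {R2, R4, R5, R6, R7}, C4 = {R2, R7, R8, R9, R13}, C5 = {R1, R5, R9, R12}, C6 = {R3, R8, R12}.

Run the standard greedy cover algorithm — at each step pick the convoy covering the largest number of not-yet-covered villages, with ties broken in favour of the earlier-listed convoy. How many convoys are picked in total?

4

Greedy: pick C2 (covers 5 new) → pick C3 (covers 4 new) → pick C1 (covers 2 new) → pick C5 (covers 2 new). Total picks: 4.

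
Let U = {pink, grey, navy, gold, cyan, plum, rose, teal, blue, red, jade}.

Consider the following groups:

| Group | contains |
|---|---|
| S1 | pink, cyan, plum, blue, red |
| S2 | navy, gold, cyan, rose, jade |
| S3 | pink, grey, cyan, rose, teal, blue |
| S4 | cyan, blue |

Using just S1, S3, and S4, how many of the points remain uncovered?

Union of S1, S3, S4 = {pink, grey, cyan, plum, rose, teal, blue, red}.
Not covered: navy, gold, jade — 3 points.

3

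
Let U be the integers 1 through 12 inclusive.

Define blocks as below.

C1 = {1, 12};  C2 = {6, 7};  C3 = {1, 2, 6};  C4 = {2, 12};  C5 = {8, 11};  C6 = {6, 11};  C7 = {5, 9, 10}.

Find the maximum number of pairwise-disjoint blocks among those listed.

C1, C2, C5, C7 are pairwise disjoint (C1={1,12}; C2={6,7}; C5={8,11}; C7={5,9,10}).
Every remaining block overlaps one of these, and no 5 of the listed blocks are pairwise disjoint, so 4 is the maximum.

4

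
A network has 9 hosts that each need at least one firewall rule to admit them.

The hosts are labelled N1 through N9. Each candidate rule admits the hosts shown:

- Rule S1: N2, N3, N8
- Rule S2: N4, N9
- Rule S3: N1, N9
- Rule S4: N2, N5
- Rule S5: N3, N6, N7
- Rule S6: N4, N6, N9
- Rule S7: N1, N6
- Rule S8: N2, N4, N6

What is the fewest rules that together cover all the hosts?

S1 and S4 and S5 and S6 and S7 together: S1 ∪ S4 ∪ S5 ∪ S6 ∪ S7 = {N1, N2, N3, N4, N5, N6, N7, N8, N9} — every host is covered.
No 4 of the 8 rules cover everything (all 70 combinations miss at least one host), so 5 is optimal.

5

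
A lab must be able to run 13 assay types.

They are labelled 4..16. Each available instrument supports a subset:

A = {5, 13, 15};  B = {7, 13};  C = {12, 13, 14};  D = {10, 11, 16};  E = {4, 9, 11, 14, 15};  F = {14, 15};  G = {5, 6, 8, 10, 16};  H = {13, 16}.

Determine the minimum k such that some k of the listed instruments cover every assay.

B and C and E and G together: B ∪ C ∪ E ∪ G = {4, 5, 6, 7, 8, 9, 10, 11, 12, 13, 14, 15, 16} — every assay is covered.
Only B contains 7, so B is forced; the remaining 11 assays need at least 3 more instruments (each remaining instrument adds at most 5) — so at least 4 instruments are needed, and 4 is optimal.

4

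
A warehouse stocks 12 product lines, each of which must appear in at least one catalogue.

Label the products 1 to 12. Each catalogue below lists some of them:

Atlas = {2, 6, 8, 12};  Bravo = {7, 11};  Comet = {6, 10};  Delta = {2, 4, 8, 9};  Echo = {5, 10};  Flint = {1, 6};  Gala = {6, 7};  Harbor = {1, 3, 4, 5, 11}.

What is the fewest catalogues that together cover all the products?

5

Atlas and Bravo and Comet and Delta and Harbor together: Atlas ∪ Bravo ∪ Comet ∪ Delta ∪ Harbor = {1, 2, 3, 4, 5, 6, 7, 8, 9, 10, 11, 12} — every product is covered.
No 4 of the 8 catalogues cover everything (all 70 combinations miss at least one product), so 5 is optimal.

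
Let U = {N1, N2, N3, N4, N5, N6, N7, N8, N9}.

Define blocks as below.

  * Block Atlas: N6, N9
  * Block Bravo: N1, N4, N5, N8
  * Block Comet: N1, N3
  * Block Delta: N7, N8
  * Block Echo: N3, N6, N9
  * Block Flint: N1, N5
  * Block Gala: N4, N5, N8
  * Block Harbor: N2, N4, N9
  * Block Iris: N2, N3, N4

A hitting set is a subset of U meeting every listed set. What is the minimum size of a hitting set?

Take H = {N1, N4, N7, N9}. Each listed block contains at least one of these, so H is a hitting set of size 4.
The blocks Atlas, Delta, Flint, Iris are pairwise disjoint, so any hitting set needs a separate item for each — at least 4. Hence 4 is optimal.

4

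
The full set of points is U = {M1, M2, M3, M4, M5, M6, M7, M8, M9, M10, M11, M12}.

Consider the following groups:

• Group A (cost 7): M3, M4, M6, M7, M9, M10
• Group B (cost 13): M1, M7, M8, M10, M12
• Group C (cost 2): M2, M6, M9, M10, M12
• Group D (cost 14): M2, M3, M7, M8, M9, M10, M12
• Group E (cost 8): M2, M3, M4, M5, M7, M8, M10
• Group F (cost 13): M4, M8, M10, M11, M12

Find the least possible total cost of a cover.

B, C, E, F together cover every point (B ∪ C ∪ E ∪ F = {M1, M2, M3, M4, M5, M6, M7, M8, M9, M10, M11, M12}); total cost 13 + 2 + 8 + 13 = 36.
No covering selection has total cost below 36.

36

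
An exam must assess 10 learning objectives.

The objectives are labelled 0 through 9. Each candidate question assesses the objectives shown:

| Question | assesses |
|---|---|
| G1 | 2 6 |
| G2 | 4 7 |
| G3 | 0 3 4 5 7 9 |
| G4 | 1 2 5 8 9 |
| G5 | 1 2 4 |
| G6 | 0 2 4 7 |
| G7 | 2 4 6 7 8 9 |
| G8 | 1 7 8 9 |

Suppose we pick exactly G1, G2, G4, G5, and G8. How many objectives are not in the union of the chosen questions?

Union of G1, G2, G4, G5, G8 = {1, 2, 4, 5, 6, 7, 8, 9}.
Not covered: 0, 3 — 2 objectives.

2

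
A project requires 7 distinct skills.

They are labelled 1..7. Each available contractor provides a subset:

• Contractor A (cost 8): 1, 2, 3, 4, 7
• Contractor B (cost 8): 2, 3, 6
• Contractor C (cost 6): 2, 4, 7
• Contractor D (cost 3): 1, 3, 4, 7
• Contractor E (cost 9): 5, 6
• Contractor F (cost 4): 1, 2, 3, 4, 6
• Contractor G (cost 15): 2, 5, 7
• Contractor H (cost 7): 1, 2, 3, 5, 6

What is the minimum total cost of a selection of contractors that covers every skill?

D, H together cover every skill (D ∪ H = {1, 2, 3, 4, 5, 6, 7}); total cost 3 + 7 = 10.
The greedy pick D, F, H costs 14; no covering selection beats 10.

10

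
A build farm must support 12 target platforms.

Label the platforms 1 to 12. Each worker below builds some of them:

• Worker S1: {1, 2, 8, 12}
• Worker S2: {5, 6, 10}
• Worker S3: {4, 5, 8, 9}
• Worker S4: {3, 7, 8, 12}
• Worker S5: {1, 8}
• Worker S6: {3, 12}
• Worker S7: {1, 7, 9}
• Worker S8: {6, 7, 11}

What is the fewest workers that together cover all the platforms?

5

Take {S1, S2, S3, S6, S8}. Their union is {1, 2, 3, 4, 5, 6, 7, 8, 9, 10, 11, 12}, which is all 12 platforms.
No 4 of the 8 workers cover everything (all 70 combinations miss at least one platform), so 5 is optimal.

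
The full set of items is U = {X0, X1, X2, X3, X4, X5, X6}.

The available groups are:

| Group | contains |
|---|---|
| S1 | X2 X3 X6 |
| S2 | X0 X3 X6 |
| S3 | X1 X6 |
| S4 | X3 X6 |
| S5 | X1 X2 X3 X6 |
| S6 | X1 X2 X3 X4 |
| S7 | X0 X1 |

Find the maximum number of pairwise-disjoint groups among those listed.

2

S4, S7 are pairwise disjoint (S4={X3,X6}; S7={X0,X1}).
Every remaining group overlaps one of these, and no 3 of the listed groups are pairwise disjoint, so 2 is the maximum.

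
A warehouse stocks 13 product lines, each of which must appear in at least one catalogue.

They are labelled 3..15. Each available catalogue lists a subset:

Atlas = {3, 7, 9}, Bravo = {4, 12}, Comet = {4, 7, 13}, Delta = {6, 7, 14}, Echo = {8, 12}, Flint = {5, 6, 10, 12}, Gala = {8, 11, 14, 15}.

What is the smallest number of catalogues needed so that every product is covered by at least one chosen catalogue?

Take {Atlas, Comet, Flint, Gala}. Their union is {3, 4, 5, 6, 7, 8, 9, 10, 11, 12, 13, 14, 15}, which is all 13 products.
Each catalogue has at most 4 products, and 3·4 = 12 < 13 — so at least 4 catalogues are needed, and 4 is optimal.

4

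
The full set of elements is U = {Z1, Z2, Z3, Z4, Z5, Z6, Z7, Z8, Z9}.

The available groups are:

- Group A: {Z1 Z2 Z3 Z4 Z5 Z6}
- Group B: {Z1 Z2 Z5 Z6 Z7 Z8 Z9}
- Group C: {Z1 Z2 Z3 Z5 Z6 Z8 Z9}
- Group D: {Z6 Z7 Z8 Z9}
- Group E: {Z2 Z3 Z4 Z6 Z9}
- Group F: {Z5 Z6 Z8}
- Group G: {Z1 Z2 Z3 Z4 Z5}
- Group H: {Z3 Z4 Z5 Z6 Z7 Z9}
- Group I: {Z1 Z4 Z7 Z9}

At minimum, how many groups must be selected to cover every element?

Take {C, H}. Their union is {Z1, Z2, Z3, Z4, Z5, Z6, Z7, Z8, Z9}, which is all 9 elements.
No single group has all 9 elements (the largest, B, has 7), so 2 is optimal.

2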